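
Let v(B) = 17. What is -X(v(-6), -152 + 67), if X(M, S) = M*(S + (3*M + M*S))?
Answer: 25143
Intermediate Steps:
X(M, S) = M*(S + 3*M + M*S)
-X(v(-6), -152 + 67) = -17*((-152 + 67) + 3*17 + 17*(-152 + 67)) = -17*(-85 + 51 + 17*(-85)) = -17*(-85 + 51 - 1445) = -17*(-1479) = -1*(-25143) = 25143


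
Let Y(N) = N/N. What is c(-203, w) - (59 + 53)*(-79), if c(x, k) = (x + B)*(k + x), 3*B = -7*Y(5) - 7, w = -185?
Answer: 268268/3 ≈ 89423.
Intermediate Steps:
Y(N) = 1
B = -14/3 (B = (-7*1 - 7)/3 = (-7 - 7)/3 = (⅓)*(-14) = -14/3 ≈ -4.6667)
c(x, k) = (-14/3 + x)*(k + x) (c(x, k) = (x - 14/3)*(k + x) = (-14/3 + x)*(k + x))
c(-203, w) - (59 + 53)*(-79) = ((-203)² - 14/3*(-185) - 14/3*(-203) - 185*(-203)) - (59 + 53)*(-79) = (41209 + 2590/3 + 2842/3 + 37555) - 112*(-79) = 241724/3 - 1*(-8848) = 241724/3 + 8848 = 268268/3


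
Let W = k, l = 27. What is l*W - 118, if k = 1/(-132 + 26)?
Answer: -12535/106 ≈ -118.25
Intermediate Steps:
k = -1/106 (k = 1/(-106) = -1/106 ≈ -0.0094340)
W = -1/106 ≈ -0.0094340
l*W - 118 = 27*(-1/106) - 118 = -27/106 - 118 = -12535/106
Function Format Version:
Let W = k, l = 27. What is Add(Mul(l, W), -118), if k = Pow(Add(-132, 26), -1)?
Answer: Rational(-12535, 106) ≈ -118.25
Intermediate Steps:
k = Rational(-1, 106) (k = Pow(-106, -1) = Rational(-1, 106) ≈ -0.0094340)
W = Rational(-1, 106) ≈ -0.0094340
Add(Mul(l, W), -118) = Add(Mul(27, Rational(-1, 106)), -118) = Add(Rational(-27, 106), -118) = Rational(-12535, 106)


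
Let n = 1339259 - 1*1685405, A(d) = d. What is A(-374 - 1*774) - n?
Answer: 344998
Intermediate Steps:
n = -346146 (n = 1339259 - 1685405 = -346146)
A(-374 - 1*774) - n = (-374 - 1*774) - 1*(-346146) = (-374 - 774) + 346146 = -1148 + 346146 = 344998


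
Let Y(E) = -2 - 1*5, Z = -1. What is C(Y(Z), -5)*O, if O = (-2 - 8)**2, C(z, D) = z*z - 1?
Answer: 4800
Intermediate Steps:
Y(E) = -7 (Y(E) = -2 - 5 = -7)
C(z, D) = -1 + z**2 (C(z, D) = z**2 - 1 = -1 + z**2)
O = 100 (O = (-10)**2 = 100)
C(Y(Z), -5)*O = (-1 + (-7)**2)*100 = (-1 + 49)*100 = 48*100 = 4800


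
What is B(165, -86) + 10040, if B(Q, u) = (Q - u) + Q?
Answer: 10456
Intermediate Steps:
B(Q, u) = -u + 2*Q
B(165, -86) + 10040 = (-1*(-86) + 2*165) + 10040 = (86 + 330) + 10040 = 416 + 10040 = 10456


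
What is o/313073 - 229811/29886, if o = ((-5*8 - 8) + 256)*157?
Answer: -70971661987/9356499678 ≈ -7.5853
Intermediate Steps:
o = 32656 (o = ((-40 - 8) + 256)*157 = (-48 + 256)*157 = 208*157 = 32656)
o/313073 - 229811/29886 = 32656/313073 - 229811/29886 = -70971661987/9356499678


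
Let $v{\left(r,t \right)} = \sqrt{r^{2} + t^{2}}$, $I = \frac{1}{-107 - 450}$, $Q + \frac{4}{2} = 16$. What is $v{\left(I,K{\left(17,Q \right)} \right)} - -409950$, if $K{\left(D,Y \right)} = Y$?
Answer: $409950 + \frac{\sqrt{60808805}}{557} \approx 4.0996 \cdot 10^{5}$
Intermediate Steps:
$Q = 14$ ($Q = -2 + 16 = 14$)
$I = - \frac{1}{557}$ ($I = \frac{1}{-557} = - \frac{1}{557} \approx -0.0017953$)
$v{\left(I,K{\left(17,Q \right)} \right)} - -409950 = \sqrt{\left(- \frac{1}{557}\right)^{2} + 14^{2}} - -409950 = \sqrt{\frac{1}{310249} + 196} + 409950 = \sqrt{\frac{60808805}{310249}} + 409950 = \frac{\sqrt{60808805}}{557} + 409950 = 409950 + \frac{\sqrt{60808805}}{557}$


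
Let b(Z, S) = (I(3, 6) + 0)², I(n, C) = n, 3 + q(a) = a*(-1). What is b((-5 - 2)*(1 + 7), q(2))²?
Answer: 81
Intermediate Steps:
q(a) = -3 - a (q(a) = -3 + a*(-1) = -3 - a)
b(Z, S) = 9 (b(Z, S) = (3 + 0)² = 3² = 9)
b((-5 - 2)*(1 + 7), q(2))² = 9² = 81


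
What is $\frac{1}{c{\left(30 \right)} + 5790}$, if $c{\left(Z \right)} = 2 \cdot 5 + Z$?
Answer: $\frac{1}{5830} \approx 0.00017153$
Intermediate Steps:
$c{\left(Z \right)} = 10 + Z$
$\frac{1}{c{\left(30 \right)} + 5790} = \frac{1}{\left(10 + 30\right) + 5790} = \frac{1}{40 + 5790} = \frac{1}{5830}$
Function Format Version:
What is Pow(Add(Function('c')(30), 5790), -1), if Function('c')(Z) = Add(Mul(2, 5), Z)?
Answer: Rational(1, 5830) ≈ 0.00017153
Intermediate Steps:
Function('c')(Z) = Add(10, Z)
Pow(Add(Function('c')(30), 5790), -1) = Pow(Add(Add(10, 30), 5790), -1) = Pow(Add(40, 5790), -1) = Pow(5830, -1) = Rational(1, 5830)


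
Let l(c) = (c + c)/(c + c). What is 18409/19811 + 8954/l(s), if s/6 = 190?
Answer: 177406103/19811 ≈ 8954.9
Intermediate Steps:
s = 1140 (s = 6*190 = 1140)
l(c) = 1 (l(c) = (2*c)/((2*c)) = (2*c)*(1/(2*c)) = 1)
18409/19811 + 8954/l(s) = 18409/19811 + 8954/1 = 18409*(1/19811) + 8954*1 = 18409/19811 + 8954 = 177406103/19811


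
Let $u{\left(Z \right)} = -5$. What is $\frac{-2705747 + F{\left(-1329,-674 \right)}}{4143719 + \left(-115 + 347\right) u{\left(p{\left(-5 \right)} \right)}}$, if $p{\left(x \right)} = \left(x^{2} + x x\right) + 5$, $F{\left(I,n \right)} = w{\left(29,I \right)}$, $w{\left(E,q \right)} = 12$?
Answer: $- \frac{2705735}{4142559} \approx -0.65316$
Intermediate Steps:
$F{\left(I,n \right)} = 12$
$p{\left(x \right)} = 5 + 2 x^{2}$ ($p{\left(x \right)} = \left(x^{2} + x^{2}\right) + 5 = 2 x^{2} + 5 = 5 + 2 x^{2}$)
$\frac{-2705747 + F{\left(-1329,-674 \right)}}{4143719 + \left(-115 + 347\right) u{\left(p{\left(-5 \right)} \right)}} = \frac{-2705747 + 12}{4143719 + \left(-115 + 347\right) \left(-5\right)} = - \frac{2705735}{4143719 + 232 \left(-5\right)} = - \frac{2705735}{4143719 - 1160} = - \frac{2705735}{4142559}$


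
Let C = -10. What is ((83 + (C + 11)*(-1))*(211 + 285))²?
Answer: 1654211584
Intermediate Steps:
((83 + (C + 11)*(-1))*(211 + 285))² = ((83 + (-10 + 11)*(-1))*(211 + 285))² = ((83 + 1*(-1))*496)² = ((83 - 1)*496)² = (82*496)² = 40672² = 1654211584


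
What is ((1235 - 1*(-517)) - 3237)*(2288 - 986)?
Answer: -1933470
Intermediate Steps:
((1235 - 1*(-517)) - 3237)*(2288 - 986) = ((1235 + 517) - 3237)*1302 = (1752 - 3237)*1302 = -1485*1302 = -1933470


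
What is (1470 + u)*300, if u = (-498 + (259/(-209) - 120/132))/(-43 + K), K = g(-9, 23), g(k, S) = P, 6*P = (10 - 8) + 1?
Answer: 1579416720/3553 ≈ 4.4453e+5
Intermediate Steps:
P = ½ (P = ((10 - 8) + 1)/6 = (2 + 1)/6 = (⅙)*3 = ½ ≈ 0.50000)
g(k, S) = ½
K = ½ ≈ 0.50000
u = 209062/17765 (u = (-498 + (259/(-209) - 120/132))/(-43 + ½) = (-498 + (259*(-1/209) - 120*1/132))/(-85/2) = (-498 + (-259/209 - 10/11))*(-2/85) = (-498 - 449/209)*(-2/85) = -104531/209*(-2/85) = 209062/17765 ≈ 11.768)
(1470 + u)*300 = (1470 + 209062/17765)*300 = (26323612/17765)*300 = 1579416720/3553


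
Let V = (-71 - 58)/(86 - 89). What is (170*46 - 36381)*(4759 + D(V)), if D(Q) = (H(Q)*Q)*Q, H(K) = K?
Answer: -2406721226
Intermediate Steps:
V = 43 (V = -129/(-3) = -129*(-1/3) = 43)
D(Q) = Q**3 (D(Q) = (Q*Q)*Q = Q**2*Q = Q**3)
(170*46 - 36381)*(4759 + D(V)) = (170*46 - 36381)*(4759 + 43**3) = (7820 - 36381)*(4759 + 79507) = -28561*84266 = -2406721226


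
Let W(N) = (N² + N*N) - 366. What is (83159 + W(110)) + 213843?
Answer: 320836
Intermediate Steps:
W(N) = -366 + 2*N² (W(N) = (N² + N²) - 366 = 2*N² - 366 = -366 + 2*N²)
(83159 + W(110)) + 213843 = (83159 + (-366 + 2*110²)) + 213843 = (83159 + (-366 + 2*12100)) + 213843 = (83159 + (-366 + 24200)) + 213843 = (83159 + 23834) + 213843 = 106993 + 213843 = 320836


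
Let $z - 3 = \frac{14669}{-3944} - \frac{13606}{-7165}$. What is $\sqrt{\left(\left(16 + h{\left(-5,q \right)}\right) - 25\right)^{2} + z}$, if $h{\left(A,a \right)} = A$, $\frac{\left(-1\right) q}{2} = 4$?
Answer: $\frac{\sqrt{39364819471640110}}{14129380} \approx 14.042$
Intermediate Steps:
$q = -8$ ($q = \left(-2\right) 4 = -8$)
$z = \frac{33334959}{28258760}$ ($z = 3 + \left(\frac{14669}{-3944} - \frac{13606}{-7165}\right) = 3 + \left(14669 \left(- \frac{1}{3944}\right) - - \frac{13606}{7165}\right) = 3 + \left(- \frac{14669}{3944} + \frac{13606}{7165}\right) = 3 - \frac{51441321}{28258760} = \frac{33334959}{28258760} \approx 1.1796$)
$\sqrt{\left(\left(16 + h{\left(-5,q \right)}\right) - 25\right)^{2} + z} = \sqrt{\left(\left(16 - 5\right) - 25\right)^{2} + \frac{33334959}{28258760}} = \sqrt{\left(11 - 25\right)^{2} + \frac{33334959}{28258760}} = \sqrt{\left(-14\right)^{2} + \frac{33334959}{28258760}} = \sqrt{196 + \frac{33334959}{28258760}} = \sqrt{\frac{5572051919}{28258760}} = \frac{\sqrt{39364819471640110}}{14129380}$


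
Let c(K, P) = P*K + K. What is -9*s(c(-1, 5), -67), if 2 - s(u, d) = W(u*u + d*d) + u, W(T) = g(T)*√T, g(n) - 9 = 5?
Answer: -72 + 630*√181 ≈ 8403.8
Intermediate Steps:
c(K, P) = K + K*P (c(K, P) = K*P + K = K + K*P)
g(n) = 14 (g(n) = 9 + 5 = 14)
W(T) = 14*√T
s(u, d) = 2 - u - 14*√(d² + u²) (s(u, d) = 2 - (14*√(u*u + d*d) + u) = 2 - (14*√(u² + d²) + u) = 2 - (14*√(d² + u²) + u) = 2 - (u + 14*√(d² + u²)) = 2 + (-u - 14*√(d² + u²)) = 2 - u - 14*√(d² + u²))
-9*s(c(-1, 5), -67) = -9*(2 - (-1)*(1 + 5) - 14*√((-67)² + (-(1 + 5))²)) = -9*(2 - (-1)*6 - 14*√(4489 + (-1*6)²)) = -9*(2 - 1*(-6) - 14*√(4489 + (-6)²)) = -9*(2 + 6 - 14*√(4489 + 36)) = -9*(2 + 6 - 70*√181) = -9*(8 - 70*√181) = -72 + 630*√181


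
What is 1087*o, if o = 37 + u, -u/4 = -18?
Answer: 118483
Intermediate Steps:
u = 72 (u = -4*(-18) = 72)
o = 109 (o = 37 + 72 = 109)
1087*o = 1087*109 = 118483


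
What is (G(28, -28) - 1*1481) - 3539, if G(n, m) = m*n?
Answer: -5804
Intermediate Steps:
(G(28, -28) - 1*1481) - 3539 = (-28*28 - 1*1481) - 3539 = (-784 - 1481) - 3539 = -2265 - 3539 = -5804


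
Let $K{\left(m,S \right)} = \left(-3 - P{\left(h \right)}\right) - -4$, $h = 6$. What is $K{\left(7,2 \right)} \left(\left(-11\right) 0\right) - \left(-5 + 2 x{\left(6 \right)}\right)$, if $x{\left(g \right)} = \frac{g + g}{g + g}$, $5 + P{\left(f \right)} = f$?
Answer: $3$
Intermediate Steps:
$P{\left(f \right)} = -5 + f$
$x{\left(g \right)} = 1$ ($x{\left(g \right)} = \frac{2 g}{2 g} = 2 g \frac{1}{2 g} = 1$)
$K{\left(m,S \right)} = 0$ ($K{\left(m,S \right)} = \left(-3 - \left(-5 + 6\right)\right) - -4 = \left(-3 - 1\right) + 4 = -4 + 4 = 0$)
$K{\left(7,2 \right)} \left(\left(-11\right) 0\right) - \left(-5 + 2 x{\left(6 \right)}\right) = 0 \left(\left(-11\right) 0\right) + \left(\left(-2\right) 1 + 5\right) = 0 \cdot 0 + \left(-2 + 5\right) = 0 + 3 = 3$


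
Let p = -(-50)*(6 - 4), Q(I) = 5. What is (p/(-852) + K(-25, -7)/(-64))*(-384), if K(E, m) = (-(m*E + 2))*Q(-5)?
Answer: -373810/71 ≈ -5264.9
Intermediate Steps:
p = 100 (p = -(-50)*2 = -50*(-2) = 100)
K(E, m) = -10 - 5*E*m (K(E, m) = -(m*E + 2)*5 = -(E*m + 2)*5 = -(2 + E*m)*5 = (-2 - E*m)*5 = -10 - 5*E*m)
(p/(-852) + K(-25, -7)/(-64))*(-384) = (100/(-852) + (-10 - 5*(-25)*(-7))/(-64))*(-384) = (100*(-1/852) + (-10 - 875)*(-1/64))*(-384) = (-25/213 - 885*(-1/64))*(-384) = (-25/213 + 885/64)*(-384) = (186905/13632)*(-384) = -373810/71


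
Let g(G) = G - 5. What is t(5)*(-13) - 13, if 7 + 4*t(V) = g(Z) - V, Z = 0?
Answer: 169/4 ≈ 42.250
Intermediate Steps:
g(G) = -5 + G
t(V) = -3 - V/4 (t(V) = -7/4 + ((-5 + 0) - V)/4 = -7/4 + (-5 - V)/4 = -7/4 + (-5/4 - V/4) = -3 - V/4)
t(5)*(-13) - 13 = (-3 - ¼*5)*(-13) - 13 = (-3 - 5/4)*(-13) - 13 = -17/4*(-13) - 13 = 221/4 - 13 = 169/4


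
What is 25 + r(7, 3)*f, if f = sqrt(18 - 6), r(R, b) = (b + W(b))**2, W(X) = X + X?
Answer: 25 + 162*sqrt(3) ≈ 305.59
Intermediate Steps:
W(X) = 2*X
r(R, b) = 9*b**2 (r(R, b) = (b + 2*b)**2 = (3*b)**2 = 9*b**2)
f = 2*sqrt(3) (f = sqrt(12) = 2*sqrt(3) ≈ 3.4641)
25 + r(7, 3)*f = 25 + (9*3**2)*(2*sqrt(3)) = 25 + (9*9)*(2*sqrt(3)) = 25 + 81*(2*sqrt(3)) = 25 + 162*sqrt(3)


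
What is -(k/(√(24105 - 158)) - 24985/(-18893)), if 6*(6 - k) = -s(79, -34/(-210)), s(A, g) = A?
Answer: -24985/18893 - 115*√23947/143682 ≈ -1.4463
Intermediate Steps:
k = 115/6 (k = 6 - (-1)*79/6 = 6 - ⅙*(-79) = 6 + 79/6 = 115/6 ≈ 19.167)
-(k/(√(24105 - 158)) - 24985/(-18893)) = -(115/(6*(√(24105 - 158))) - 24985/(-18893)) = -(115/(6*(√23947)) - 24985*(-1/18893)) = -(115*(√23947/23947)/6 + 24985/18893) = -(115*√23947/143682 + 24985/18893) = -(24985/18893 + 115*√23947/143682) = -24985/18893 - 115*√23947/143682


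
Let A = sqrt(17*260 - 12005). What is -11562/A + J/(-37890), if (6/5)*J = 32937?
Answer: -10979/15156 + 282*I*sqrt(7585)/185 ≈ -0.7244 + 132.76*I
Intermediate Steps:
J = 54895/2 (J = (5/6)*32937 = 54895/2 ≈ 27448.)
A = I*sqrt(7585) (A = sqrt(4420 - 12005) = sqrt(-7585) = I*sqrt(7585) ≈ 87.092*I)
-11562/A + J/(-37890) = -11562*(-I*sqrt(7585)/7585) + (54895/2)/(-37890) = -(-282)*I*sqrt(7585)/185 + (54895/2)*(-1/37890) = 282*I*sqrt(7585)/185 - 10979/15156 = -10979/15156 + 282*I*sqrt(7585)/185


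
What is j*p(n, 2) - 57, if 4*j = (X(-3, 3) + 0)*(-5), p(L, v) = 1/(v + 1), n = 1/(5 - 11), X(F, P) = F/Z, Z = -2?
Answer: -461/8 ≈ -57.625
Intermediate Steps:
X(F, P) = -F/2 (X(F, P) = F/(-2) = F*(-½) = -F/2)
n = -⅙ (n = 1/(-6) = -⅙ ≈ -0.16667)
p(L, v) = 1/(1 + v)
j = -15/8 (j = ((-½*(-3) + 0)*(-5))/4 = ((3/2 + 0)*(-5))/4 = ((3/2)*(-5))/4 = (¼)*(-15/2) = -15/8 ≈ -1.8750)
j*p(n, 2) - 57 = -15/(8*(1 + 2)) - 57 = -15/8/3 - 57 = -15/8*⅓ - 57 = -5/8 - 57 = -461/8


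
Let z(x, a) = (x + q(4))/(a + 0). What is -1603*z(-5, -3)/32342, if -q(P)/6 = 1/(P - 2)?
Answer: -6412/48513 ≈ -0.13217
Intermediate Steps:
q(P) = -6/(-2 + P) (q(P) = -6/(P - 2) = -6/(-2 + P))
z(x, a) = (-3 + x)/a (z(x, a) = (x - 6/(-2 + 4))/(a + 0) = (x - 6/2)/a = (x - 6*½)/a = (x - 3)/a = (-3 + x)/a)
-1603*z(-5, -3)/32342 = -1603*(-3 - 5)/(-3)/32342 = -(-1603)*(-8)/3*(1/32342) = -1603*8/3*(1/32342) = -12824/3*1/32342 = -6412/48513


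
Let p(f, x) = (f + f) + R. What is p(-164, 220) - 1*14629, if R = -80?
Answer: -15037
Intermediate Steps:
p(f, x) = -80 + 2*f (p(f, x) = (f + f) - 80 = 2*f - 80 = -80 + 2*f)
p(-164, 220) - 1*14629 = (-80 + 2*(-164)) - 1*14629 = (-80 - 328) - 14629 = -408 - 14629 = -15037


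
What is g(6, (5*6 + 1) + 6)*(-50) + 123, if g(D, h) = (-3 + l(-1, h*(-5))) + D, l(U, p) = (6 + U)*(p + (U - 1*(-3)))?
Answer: 45723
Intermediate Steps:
l(U, p) = (6 + U)*(3 + U + p) (l(U, p) = (6 + U)*(p + (U + 3)) = (6 + U)*(p + (3 + U)) = (6 + U)*(3 + U + p))
g(D, h) = 7 + D - 25*h (g(D, h) = (-3 + (18 + (-1)**2 + 6*(h*(-5)) + 9*(-1) - h*(-5))) + D = (-3 + (18 + 1 + 6*(-5*h) - 9 - (-5)*h)) + D = (-3 + (18 + 1 - 30*h - 9 + 5*h)) + D = (-3 + (10 - 25*h)) + D = (7 - 25*h) + D = 7 + D - 25*h)
g(6, (5*6 + 1) + 6)*(-50) + 123 = (7 + 6 - 25*((5*6 + 1) + 6))*(-50) + 123 = (7 + 6 - 25*((30 + 1) + 6))*(-50) + 123 = (7 + 6 - 25*(31 + 6))*(-50) + 123 = (7 + 6 - 25*37)*(-50) + 123 = (7 + 6 - 925)*(-50) + 123 = -912*(-50) + 123 = 45600 + 123 = 45723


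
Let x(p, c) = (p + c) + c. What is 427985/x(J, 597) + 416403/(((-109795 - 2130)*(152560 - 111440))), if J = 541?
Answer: 393947722040159/1597017532000 ≈ 246.68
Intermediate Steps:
x(p, c) = p + 2*c (x(p, c) = (c + p) + c = p + 2*c)
427985/x(J, 597) + 416403/(((-109795 - 2130)*(152560 - 111440))) = 427985/(541 + 2*597) + 416403/(((-109795 - 2130)*(152560 - 111440))) = 427985/(541 + 1194) + 416403/((-111925*41120)) = 427985/1735 + 416403/(-4602356000) = 427985*(1/1735) + 416403*(-1/4602356000) = 85597/347 - 416403/4602356000 = 393947722040159/1597017532000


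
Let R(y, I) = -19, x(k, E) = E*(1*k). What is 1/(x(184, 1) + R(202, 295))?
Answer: 1/165 ≈ 0.0060606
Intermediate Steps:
x(k, E) = E*k
1/(x(184, 1) + R(202, 295)) = 1/(1*184 - 19) = 1/(184 - 19) = 1/165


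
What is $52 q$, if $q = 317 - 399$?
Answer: $-4264$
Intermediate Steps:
$q = -82$ ($q = 317 - 399 = -82$)
$52 q = 52 \left(-82\right) = -4264$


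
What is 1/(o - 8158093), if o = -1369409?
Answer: -1/9527502 ≈ -1.0496e-7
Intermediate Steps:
1/(o - 8158093) = 1/(-1369409 - 8158093) = 1/(-9527502) = -1/9527502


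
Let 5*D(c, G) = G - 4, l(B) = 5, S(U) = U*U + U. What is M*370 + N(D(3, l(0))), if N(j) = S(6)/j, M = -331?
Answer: -122260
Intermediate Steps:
S(U) = U + U**2 (S(U) = U**2 + U = U + U**2)
D(c, G) = -4/5 + G/5 (D(c, G) = (G - 4)/5 = (-4 + G)/5 = -4/5 + G/5)
N(j) = 42/j (N(j) = (6*(1 + 6))/j = (6*7)/j = 42/j)
M*370 + N(D(3, l(0))) = -331*370 + 42/(-4/5 + (1/5)*5) = -122470 + 42/(-4/5 + 1) = -122470 + 42/(1/5) = -122470 + 42*5 = -122470 + 210 = -122260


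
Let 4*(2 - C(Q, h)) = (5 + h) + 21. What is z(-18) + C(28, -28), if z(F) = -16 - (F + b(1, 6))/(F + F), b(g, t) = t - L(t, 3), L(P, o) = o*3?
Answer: -169/12 ≈ -14.083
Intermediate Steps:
L(P, o) = 3*o
C(Q, h) = -9/2 - h/4 (C(Q, h) = 2 - ((5 + h) + 21)/4 = 2 - (26 + h)/4 = 2 + (-13/2 - h/4) = -9/2 - h/4)
b(g, t) = -9 + t (b(g, t) = t - 3*3 = t - 1*9 = t - 9 = -9 + t)
z(F) = -16 - (-3 + F)/(2*F) (z(F) = -16 - (F + (-9 + 6))/(F + F) = -16 - (F - 3)/(2*F) = -16 - (-3 + F)*1/(2*F) = -16 - (-3 + F)/(2*F))
z(-18) + C(28, -28) = (3/2)*(1 - 11*(-18))/(-18) + (-9/2 - ¼*(-28)) = (3/2)*(-1/18)*(1 + 198) + (-9/2 + 7) = (3/2)*(-1/18)*199 + 5/2 = -199/12 + 5/2 = -169/12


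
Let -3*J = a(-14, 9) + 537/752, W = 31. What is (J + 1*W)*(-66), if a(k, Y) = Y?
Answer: -688941/376 ≈ -1832.3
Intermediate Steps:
J = -2435/752 (J = -(9 + 537/752)/3 = -1/3*7305/752 = -2435/752 ≈ -3.2380)
(J + 1*W)*(-66) = (-2435/752 + 1*31)*(-66) = (-2435/752 + 31)*(-66) = (20877/752)*(-66) = -688941/376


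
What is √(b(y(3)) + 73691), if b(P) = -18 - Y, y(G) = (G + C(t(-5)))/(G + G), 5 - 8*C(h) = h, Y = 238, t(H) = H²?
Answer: √73435 ≈ 270.99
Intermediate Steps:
C(h) = 5/8 - h/8
y(G) = (-5/2 + G)/(2*G) (y(G) = (G + (5/8 - ⅛*(-5)²))/(G + G) = (G + (5/8 - ⅛*25))/((2*G)) = (G + (5/8 - 25/8))*(1/(2*G)) = (G - 5/2)*(1/(2*G)) = (-5/2 + G)*(1/(2*G)) = (-5/2 + G)/(2*G))
b(P) = -256 (b(P) = -18 - 1*238 = -18 - 238 = -256)
√(b(y(3)) + 73691) = √(-256 + 73691) = √73435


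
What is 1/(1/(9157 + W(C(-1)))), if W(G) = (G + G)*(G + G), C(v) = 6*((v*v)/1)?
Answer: 9301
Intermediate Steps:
C(v) = 6*v**2 (C(v) = 6*(v**2*1) = 6*v**2)
W(G) = 4*G**2 (W(G) = (2*G)*(2*G) = 4*G**2)
1/(1/(9157 + W(C(-1)))) = 1/(1/(9157 + 4*(6*(-1)**2)**2)) = 1/(1/(9157 + 4*(6*1)**2)) = 1/(1/(9157 + 4*6**2)) = 1/(1/(9157 + 4*36)) = 1/(1/(9157 + 144)) = 1/(1/9301) = 9301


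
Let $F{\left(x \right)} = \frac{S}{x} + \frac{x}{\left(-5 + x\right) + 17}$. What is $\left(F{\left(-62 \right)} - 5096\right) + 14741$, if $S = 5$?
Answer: $\frac{14951547}{1550} \approx 9646.2$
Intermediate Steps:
$F{\left(x \right)} = \frac{5}{x} + \frac{x}{12 + x}$ ($F{\left(x \right)} = \frac{5}{x} + \frac{x}{\left(-5 + x\right) + 17} = \frac{5}{x} + \frac{x}{12 + x}$)
$\left(F{\left(-62 \right)} - 5096\right) + 14741 = \left(\frac{60 + \left(-62\right)^{2} + 5 \left(-62\right)}{\left(-62\right) \left(12 - 62\right)} - 5096\right) + 14741 = \left(- \frac{60 + 3844 - 310}{62 \left(-50\right)} - 5096\right) + 14741 = \left(\left(- \frac{1}{62}\right) \left(- \frac{1}{50}\right) 3594 - 5096\right) + 14741 = \left(\frac{1797}{1550} - 5096\right) + 14741 = - \frac{7897003}{1550} + 14741 = \frac{14951547}{1550}$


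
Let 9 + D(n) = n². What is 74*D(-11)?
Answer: 8288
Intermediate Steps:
D(n) = -9 + n²
74*D(-11) = 74*(-9 + (-11)²) = 74*(-9 + 121) = 74*112 = 8288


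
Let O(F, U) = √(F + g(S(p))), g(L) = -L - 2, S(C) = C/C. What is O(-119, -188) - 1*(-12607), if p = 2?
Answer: 12607 + I*√122 ≈ 12607.0 + 11.045*I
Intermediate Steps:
S(C) = 1
g(L) = -2 - L
O(F, U) = √(-3 + F) (O(F, U) = √(F + (-2 - 1*1)) = √(F + (-2 - 1)) = √(F - 3) = √(-3 + F))
O(-119, -188) - 1*(-12607) = √(-3 - 119) - 1*(-12607) = √(-122) + 12607 = I*√122 + 12607 = 12607 + I*√122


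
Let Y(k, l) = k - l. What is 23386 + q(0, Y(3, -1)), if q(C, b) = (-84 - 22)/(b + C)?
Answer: 46719/2 ≈ 23360.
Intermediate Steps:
q(C, b) = -106/(C + b)
23386 + q(0, Y(3, -1)) = 23386 - 106/(0 + (3 - 1*(-1))) = 23386 - 106/(0 + (3 + 1)) = 23386 - 106/(0 + 4) = 23386 - 106/4 = 23386 - 106*1/4 = 23386 - 53/2 = 46719/2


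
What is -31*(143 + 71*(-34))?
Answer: 70401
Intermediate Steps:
-31*(143 + 71*(-34)) = -31*(143 - 2414) = -31*(-2271) = 70401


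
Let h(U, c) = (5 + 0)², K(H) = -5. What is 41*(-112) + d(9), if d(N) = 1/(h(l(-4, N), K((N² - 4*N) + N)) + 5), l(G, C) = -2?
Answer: -137759/30 ≈ -4592.0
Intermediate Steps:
h(U, c) = 25 (h(U, c) = 5² = 25)
d(N) = 1/30 (d(N) = 1/(25 + 5) = 1/30)
41*(-112) + d(9) = 41*(-112) + 1/30 = -4592 + 1/30 = -137759/30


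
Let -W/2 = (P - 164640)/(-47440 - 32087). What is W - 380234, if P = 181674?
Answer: -10079611750/26509 ≈ -3.8023e+5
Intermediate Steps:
W = 11356/26509 (W = -2*(181674 - 164640)/(-47440 - 32087) = -34068/(-79527) = -34068*(-1)/79527 = -2*(-5678/26509) = 11356/26509 ≈ 0.42838)
W - 380234 = 11356/26509 - 380234 = -10079611750/26509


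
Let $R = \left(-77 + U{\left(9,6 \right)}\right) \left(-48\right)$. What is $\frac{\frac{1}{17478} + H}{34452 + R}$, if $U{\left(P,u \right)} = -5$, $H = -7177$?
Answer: $- \frac{125439605}{670945464} \approx -0.18696$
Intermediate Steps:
$R = 3936$ ($R = \left(-77 - 5\right) \left(-48\right) = \left(-82\right) \left(-48\right) = 3936$)
$\frac{\frac{1}{17478} + H}{34452 + R} = \frac{\frac{1}{17478} - 7177}{34452 + 3936} = \frac{\frac{1}{17478} - 7177}{38388} = \left(- \frac{125439605}{17478}\right) \frac{1}{38388} = - \frac{125439605}{670945464}$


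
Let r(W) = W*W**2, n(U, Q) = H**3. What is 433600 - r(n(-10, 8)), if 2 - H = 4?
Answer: 434112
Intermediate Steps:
H = -2 (H = 2 - 1*4 = 2 - 4 = -2)
n(U, Q) = -8 (n(U, Q) = (-2)**3 = -8)
r(W) = W**3
433600 - r(n(-10, 8)) = 433600 - 1*(-8)**3 = 433600 - 1*(-512) = 433600 + 512 = 434112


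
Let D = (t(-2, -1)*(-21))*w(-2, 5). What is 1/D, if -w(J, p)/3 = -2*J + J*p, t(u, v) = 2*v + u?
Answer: 1/1512 ≈ 0.00066138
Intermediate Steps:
t(u, v) = u + 2*v
w(J, p) = 6*J - 3*J*p (w(J, p) = -3*(-2*J + J*p) = 6*J - 3*J*p)
D = 1512 (D = ((-2 + 2*(-1))*(-21))*(3*(-2)*(2 - 1*5)) = ((-2 - 2)*(-21))*(3*(-2)*(2 - 5)) = (-4*(-21))*(3*(-2)*(-3)) = 84*18 = 1512)
1/D = 1/1512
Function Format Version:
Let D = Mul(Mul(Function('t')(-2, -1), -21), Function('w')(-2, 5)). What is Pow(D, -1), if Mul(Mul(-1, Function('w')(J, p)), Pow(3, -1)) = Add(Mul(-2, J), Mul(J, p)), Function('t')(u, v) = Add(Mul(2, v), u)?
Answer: Rational(1, 1512) ≈ 0.00066138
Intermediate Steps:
Function('t')(u, v) = Add(u, Mul(2, v))
Function('w')(J, p) = Add(Mul(6, J), Mul(-3, J, p)) (Function('w')(J, p) = Mul(-3, Add(Mul(-2, J), Mul(J, p))) = Add(Mul(6, J), Mul(-3, J, p)))
D = 1512 (D = Mul(Mul(Add(-2, Mul(2, -1)), -21), Mul(3, -2, Add(2, Mul(-1, 5)))) = Mul(Mul(Add(-2, -2), -21), Mul(3, -2, Add(2, -5))) = Mul(Mul(-4, -21), Mul(3, -2, -3)) = Mul(84, 18) = 1512)
Pow(D, -1) = Pow(1512, -1) = Rational(1, 1512)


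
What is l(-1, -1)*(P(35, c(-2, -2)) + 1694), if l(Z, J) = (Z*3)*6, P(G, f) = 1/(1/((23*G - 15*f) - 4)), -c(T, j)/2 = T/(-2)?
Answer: -45450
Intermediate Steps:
c(T, j) = T (c(T, j) = -2*T/(-2) = -2*T*(-1)/2 = -(-1)*T = T)
P(G, f) = -4 - 15*f + 23*G (P(G, f) = 1/(1/((-15*f + 23*G) - 4)) = 1/(1/(-4 - 15*f + 23*G)) = -4 - 15*f + 23*G)
l(Z, J) = 18*Z (l(Z, J) = (3*Z)*6 = 18*Z)
l(-1, -1)*(P(35, c(-2, -2)) + 1694) = (18*(-1))*((-4 - 15*(-2) + 23*35) + 1694) = -18*((-4 + 30 + 805) + 1694) = -18*(831 + 1694) = -18*2525 = -45450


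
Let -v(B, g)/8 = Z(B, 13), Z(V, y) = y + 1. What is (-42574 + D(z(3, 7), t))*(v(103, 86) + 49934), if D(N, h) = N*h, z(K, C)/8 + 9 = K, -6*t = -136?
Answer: -2175328164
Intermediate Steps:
t = 68/3 (t = -1/6*(-136) = 68/3 ≈ 22.667)
Z(V, y) = 1 + y
v(B, g) = -112 (v(B, g) = -8*(1 + 13) = -8*14 = -112)
z(K, C) = -72 + 8*K
(-42574 + D(z(3, 7), t))*(v(103, 86) + 49934) = (-42574 + (-72 + 8*3)*(68/3))*(-112 + 49934) = (-42574 + (-72 + 24)*(68/3))*49822 = (-42574 - 48*68/3)*49822 = (-42574 - 1088)*49822 = -43662*49822 = -2175328164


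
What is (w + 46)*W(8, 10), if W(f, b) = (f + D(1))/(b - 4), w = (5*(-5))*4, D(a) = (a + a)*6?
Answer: -180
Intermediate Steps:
D(a) = 12*a (D(a) = (2*a)*6 = 12*a)
w = -100 (w = -25*4 = -100)
W(f, b) = (12 + f)/(-4 + b) (W(f, b) = (f + 12*1)/(b - 4) = (f + 12)/(-4 + b) = (12 + f)/(-4 + b))
(w + 46)*W(8, 10) = (-100 + 46)*((12 + 8)/(-4 + 10)) = -54*20/6 = -9*20 = -54*10/3 = -180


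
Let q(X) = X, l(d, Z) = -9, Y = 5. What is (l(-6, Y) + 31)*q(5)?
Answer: 110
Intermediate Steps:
(l(-6, Y) + 31)*q(5) = (-9 + 31)*5 = 22*5 = 110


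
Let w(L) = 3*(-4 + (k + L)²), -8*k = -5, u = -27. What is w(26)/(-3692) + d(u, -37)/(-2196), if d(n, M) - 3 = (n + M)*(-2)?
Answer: -82039543/129722112 ≈ -0.63243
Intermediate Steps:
k = 5/8 (k = -⅛*(-5) = 5/8 ≈ 0.62500)
d(n, M) = 3 - 2*M - 2*n (d(n, M) = 3 + (n + M)*(-2) = 3 + (M + n)*(-2) = 3 + (-2*M - 2*n) = 3 - 2*M - 2*n)
w(L) = -12 + 3*(5/8 + L)² (w(L) = 3*(-4 + (5/8 + L)²) = -12 + 3*(5/8 + L)²)
w(26)/(-3692) + d(u, -37)/(-2196) = (-12 + 3*(5 + 8*26)²/64)/(-3692) + (3 - 2*(-37) - 2*(-27))/(-2196) = (-12 + 3*(5 + 208)²/64)*(-1/3692) + (3 + 74 + 54)*(-1/2196) = (-12 + (3/64)*213²)*(-1/3692) + 131*(-1/2196) = (-12 + (3/64)*45369)*(-1/3692) - 131/2196 = (-12 + 136107/64)*(-1/3692) - 131/2196 = (135339/64)*(-1/3692) - 131/2196 = -135339/236288 - 131/2196 = -82039543/129722112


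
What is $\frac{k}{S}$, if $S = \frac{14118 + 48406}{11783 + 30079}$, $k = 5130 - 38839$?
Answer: $- \frac{705563079}{31262} \approx -22569.0$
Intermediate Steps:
$k = -33709$ ($k = 5130 - 38839 = -33709$)
$S = \frac{31262}{20931}$ ($S = \frac{62524}{41862} = 62524 \cdot \frac{1}{41862} = \frac{31262}{20931} \approx 1.4936$)
$\frac{k}{S} = - \frac{33709}{\frac{31262}{20931}} = \left(-33709\right) \frac{20931}{31262} = - \frac{705563079}{31262}$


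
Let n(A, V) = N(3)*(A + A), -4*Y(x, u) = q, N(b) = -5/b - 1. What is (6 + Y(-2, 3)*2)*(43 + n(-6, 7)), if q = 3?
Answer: 675/2 ≈ 337.50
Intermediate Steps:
N(b) = -1 - 5/b
Y(x, u) = -3/4 (Y(x, u) = -1/4*3 = -3/4)
n(A, V) = -16*A/3 (n(A, V) = ((-5 - 1*3)/3)*(A + A) = ((-5 - 3)/3)*(2*A) = ((1/3)*(-8))*(2*A) = -16*A/3)
(6 + Y(-2, 3)*2)*(43 + n(-6, 7)) = (6 - 3/4*2)*(43 - 16/3*(-6)) = (6 - 3/2)*(43 + 32) = (9/2)*75 = 675/2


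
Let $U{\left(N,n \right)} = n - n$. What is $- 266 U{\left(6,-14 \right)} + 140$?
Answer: $140$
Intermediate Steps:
$U{\left(N,n \right)} = 0$
$- 266 U{\left(6,-14 \right)} + 140 = \left(-266\right) 0 + 140 = 0 + 140 = 140$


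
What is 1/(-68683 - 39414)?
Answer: -1/108097 ≈ -9.2509e-6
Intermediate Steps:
1/(-68683 - 39414) = 1/(-108097) = -1/108097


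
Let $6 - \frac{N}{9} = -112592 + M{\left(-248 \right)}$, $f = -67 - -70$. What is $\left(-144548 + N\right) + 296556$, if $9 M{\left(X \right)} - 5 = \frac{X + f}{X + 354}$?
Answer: $\frac{123531055}{106} \approx 1.1654 \cdot 10^{6}$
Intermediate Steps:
$f = 3$ ($f = -67 + 70 = 3$)
$M{\left(X \right)} = \frac{5}{9} + \frac{3 + X}{9 \left(354 + X\right)}$ ($M{\left(X \right)} = \frac{5}{9} + \frac{\left(X + 3\right) \frac{1}{X + 354}}{9} = \frac{5}{9} + \frac{\left(3 + X\right) \frac{1}{354 + X}}{9} = \frac{5}{9} + \frac{\frac{1}{354 + X} \left(3 + X\right)}{9} = \frac{5}{9} + \frac{3 + X}{9 \left(354 + X\right)}$)
$N = \frac{107418207}{106}$ ($N = 54 - 9 \left(-112592 + \frac{591 + 2 \left(-248\right)}{3 \left(354 - 248\right)}\right) = 54 - 9 \left(-112592 + \frac{591 - 496}{3 \cdot 106}\right) = 54 - 9 \left(-112592 + \frac{1}{3} \cdot \frac{1}{106} \cdot 95\right) = 54 - 9 \left(-112592 + \frac{95}{318}\right) = 54 - - \frac{107412483}{106} = 54 + \frac{107412483}{106} = \frac{107418207}{106} \approx 1.0134 \cdot 10^{6}$)
$\left(-144548 + N\right) + 296556 = \left(-144548 + \frac{107418207}{106}\right) + 296556 = \frac{92096119}{106} + 296556 = \frac{123531055}{106}$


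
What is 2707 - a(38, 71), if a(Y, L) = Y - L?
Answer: 2740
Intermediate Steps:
2707 - a(38, 71) = 2707 - (38 - 1*71) = 2707 - (38 - 71) = 2707 - 1*(-33) = 2707 + 33 = 2740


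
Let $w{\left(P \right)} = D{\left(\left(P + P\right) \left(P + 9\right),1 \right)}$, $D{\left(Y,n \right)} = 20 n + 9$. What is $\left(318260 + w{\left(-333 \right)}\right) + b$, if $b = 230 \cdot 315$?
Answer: $390739$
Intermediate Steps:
$b = 72450$
$D{\left(Y,n \right)} = 9 + 20 n$
$w{\left(P \right)} = 29$ ($w{\left(P \right)} = 9 + 20 \cdot 1 = 9 + 20 = 29$)
$\left(318260 + w{\left(-333 \right)}\right) + b = \left(318260 + 29\right) + 72450 = 318289 + 72450 = 390739$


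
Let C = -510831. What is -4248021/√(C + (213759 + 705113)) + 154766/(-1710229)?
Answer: -154766/1710229 - 4248021*√408041/408041 ≈ -6650.3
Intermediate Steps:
-4248021/√(C + (213759 + 705113)) + 154766/(-1710229) = -4248021/√(-510831 + (213759 + 705113)) + 154766/(-1710229) = -4248021/√(-510831 + 918872) + 154766*(-1/1710229) = -4248021*√408041/408041 - 154766/1710229 = -154766/1710229 - 4248021*√408041/408041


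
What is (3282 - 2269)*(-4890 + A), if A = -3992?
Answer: -8997466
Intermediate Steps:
(3282 - 2269)*(-4890 + A) = (3282 - 2269)*(-4890 - 3992) = 1013*(-8882) = -8997466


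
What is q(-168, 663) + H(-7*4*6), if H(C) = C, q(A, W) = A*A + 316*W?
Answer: 237564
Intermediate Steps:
q(A, W) = A**2 + 316*W
q(-168, 663) + H(-7*4*6) = ((-168)**2 + 316*663) - 7*4*6 = (28224 + 209508) - 28*6 = 237732 - 168 = 237564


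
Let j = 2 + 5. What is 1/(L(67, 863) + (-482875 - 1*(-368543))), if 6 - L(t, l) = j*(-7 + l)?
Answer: -1/120318 ≈ -8.3113e-6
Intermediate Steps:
j = 7
L(t, l) = 55 - 7*l (L(t, l) = 6 - 7*(-7 + l) = 6 - (-49 + 7*l) = 6 + (49 - 7*l) = 55 - 7*l)
1/(L(67, 863) + (-482875 - 1*(-368543))) = 1/((55 - 7*863) + (-482875 - 1*(-368543))) = 1/((55 - 6041) + (-482875 + 368543)) = 1/(-5986 - 114332) = 1/(-120318) = -1/120318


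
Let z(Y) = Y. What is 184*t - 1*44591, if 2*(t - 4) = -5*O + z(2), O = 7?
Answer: -46891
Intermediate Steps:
t = -25/2 (t = 4 + (-5*7 + 2)/2 = 4 + (-35 + 2)/2 = 4 + (½)*(-33) = 4 - 33/2 = -25/2 ≈ -12.500)
184*t - 1*44591 = 184*(-25/2) - 1*44591 = -2300 - 44591 = -46891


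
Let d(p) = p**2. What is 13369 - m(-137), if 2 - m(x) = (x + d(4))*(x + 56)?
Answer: 23168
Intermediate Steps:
m(x) = 2 - (16 + x)*(56 + x) (m(x) = 2 - (x + 4**2)*(x + 56) = 2 - (x + 16)*(56 + x) = 2 - (16 + x)*(56 + x))
13369 - m(-137) = 13369 - (-894 - 1*(-137)**2 - 72*(-137)) = 13369 - (-894 - 1*18769 + 9864) = 13369 - (-894 - 18769 + 9864) = 13369 - 1*(-9799) = 13369 + 9799 = 23168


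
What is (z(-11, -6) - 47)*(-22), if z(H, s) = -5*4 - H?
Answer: 1232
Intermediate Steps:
z(H, s) = -20 - H
(z(-11, -6) - 47)*(-22) = ((-20 - 1*(-11)) - 47)*(-22) = ((-20 + 11) - 47)*(-22) = (-9 - 47)*(-22) = -56*(-22) = 1232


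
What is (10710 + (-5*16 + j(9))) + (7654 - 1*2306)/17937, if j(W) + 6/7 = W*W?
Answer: 1344792263/125559 ≈ 10710.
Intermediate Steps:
j(W) = -6/7 + W**2 (j(W) = -6/7 + W*W = -6/7 + W**2)
(10710 + (-5*16 + j(9))) + (7654 - 1*2306)/17937 = (10710 + (-5*16 + (-6/7 + 9**2))) + (7654 - 1*2306)/17937 = (10710 + (-80 + (-6/7 + 81))) + (7654 - 2306)*(1/17937) = (10710 + (-80 + 561/7)) + 5348*(1/17937) = (10710 + 1/7) + 5348/17937 = 74971/7 + 5348/17937 = 1344792263/125559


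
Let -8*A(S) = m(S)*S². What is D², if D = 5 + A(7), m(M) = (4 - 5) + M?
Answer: 16129/16 ≈ 1008.1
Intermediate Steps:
m(M) = -1 + M
A(S) = -S²*(-1 + S)/8 (A(S) = -(-1 + S)*S²/8 = -S²*(-1 + S)/8)
D = -127/4 (D = 5 + (⅛)*7²*(1 - 1*7) = 5 + (⅛)*49*(1 - 7) = 5 + (⅛)*49*(-6) = 5 - 147/4 = -127/4 ≈ -31.750)
D² = (-127/4)² = 16129/16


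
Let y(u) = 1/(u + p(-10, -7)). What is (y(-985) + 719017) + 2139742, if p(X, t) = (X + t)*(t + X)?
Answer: 1989696263/696 ≈ 2.8588e+6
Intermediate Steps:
p(X, t) = (X + t)² (p(X, t) = (X + t)*(X + t) = (X + t)²)
y(u) = 1/(289 + u) (y(u) = 1/(u + (-10 - 7)²) = 1/(u + (-17)²) = 1/(u + 289) = 1/(289 + u))
(y(-985) + 719017) + 2139742 = (1/(289 - 985) + 719017) + 2139742 = (1/(-696) + 719017) + 2139742 = (-1/696 + 719017) + 2139742 = 500435831/696 + 2139742 = 1989696263/696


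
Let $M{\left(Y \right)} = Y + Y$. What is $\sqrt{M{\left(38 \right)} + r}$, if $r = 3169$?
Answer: $\sqrt{3245} \approx 56.965$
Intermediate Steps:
$M{\left(Y \right)} = 2 Y$
$\sqrt{M{\left(38 \right)} + r} = \sqrt{2 \cdot 38 + 3169} = \sqrt{76 + 3169} = \sqrt{3245}$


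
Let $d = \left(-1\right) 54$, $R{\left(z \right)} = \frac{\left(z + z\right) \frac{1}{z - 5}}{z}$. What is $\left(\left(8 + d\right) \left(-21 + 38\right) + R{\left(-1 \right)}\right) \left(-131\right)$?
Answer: $\frac{307457}{3} \approx 1.0249 \cdot 10^{5}$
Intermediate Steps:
$R{\left(z \right)} = \frac{2}{-5 + z}$ ($R{\left(z \right)} = \frac{2 z \frac{1}{-5 + z}}{z} = \frac{2}{-5 + z}$)
$d = -54$
$\left(\left(8 + d\right) \left(-21 + 38\right) + R{\left(-1 \right)}\right) \left(-131\right) = \left(\left(8 - 54\right) \left(-21 + 38\right) + \frac{2}{-5 - 1}\right) \left(-131\right) = \left(\left(-46\right) 17 + \frac{2}{-6}\right) \left(-131\right) = \left(-782 + 2 \left(- \frac{1}{6}\right)\right) \left(-131\right) = \left(-782 - \frac{1}{3}\right) \left(-131\right) = \left(- \frac{2347}{3}\right) \left(-131\right) = \frac{307457}{3}$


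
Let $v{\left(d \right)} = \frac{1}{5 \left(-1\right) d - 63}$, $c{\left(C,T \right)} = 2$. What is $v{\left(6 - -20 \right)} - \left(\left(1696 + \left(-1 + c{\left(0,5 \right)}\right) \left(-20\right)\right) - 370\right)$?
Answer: $- \frac{252059}{193} \approx -1306.0$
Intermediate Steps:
$v{\left(d \right)} = \frac{1}{-63 - 5 d}$ ($v{\left(d \right)} = \frac{1}{- 5 d - 63} = \frac{1}{-63 - 5 d}$)
$v{\left(6 - -20 \right)} - \left(\left(1696 + \left(-1 + c{\left(0,5 \right)}\right) \left(-20\right)\right) - 370\right) = - \frac{1}{63 + 5 \left(6 - -20\right)} - \left(\left(1696 + \left(-1 + 2\right) \left(-20\right)\right) - 370\right) = - \frac{1}{63 + 5 \left(6 + 20\right)} - \left(\left(1696 + 1 \left(-20\right)\right) - 370\right) = - \frac{1}{63 + 5 \cdot 26} - \left(\left(1696 - 20\right) - 370\right) = - \frac{1}{63 + 130} - \left(1676 - 370\right) = - \frac{1}{193} - 1306 = - \frac{252059}{193}$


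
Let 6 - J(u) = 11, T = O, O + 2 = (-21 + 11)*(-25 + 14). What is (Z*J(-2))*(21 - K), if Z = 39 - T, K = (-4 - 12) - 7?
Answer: 15180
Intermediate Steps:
K = -23 (K = -16 - 7 = -23)
O = 108 (O = -2 + (-21 + 11)*(-25 + 14) = -2 - 10*(-11) = -2 + 110 = 108)
T = 108
J(u) = -5 (J(u) = 6 - 1*11 = 6 - 11 = -5)
Z = -69 (Z = 39 - 1*108 = 39 - 108 = -69)
(Z*J(-2))*(21 - K) = (-69*(-5))*(21 - 1*(-23)) = 345*(21 + 23) = 345*44 = 15180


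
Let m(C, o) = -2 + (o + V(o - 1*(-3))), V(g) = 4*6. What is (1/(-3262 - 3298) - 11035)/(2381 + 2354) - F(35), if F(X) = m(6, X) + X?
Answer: -2930056801/31061600 ≈ -94.331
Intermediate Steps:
V(g) = 24
m(C, o) = 22 + o (m(C, o) = -2 + (o + 24) = -2 + (24 + o) = 22 + o)
F(X) = 22 + 2*X (F(X) = (22 + X) + X = 22 + 2*X)
(1/(-3262 - 3298) - 11035)/(2381 + 2354) - F(35) = (1/(-3262 - 3298) - 11035)/(2381 + 2354) - (22 + 2*35) = (1/(-6560) - 11035)/4735 - (22 + 70) = (-1/6560 - 11035)*(1/4735) - 1*92 = -72389601/6560*1/4735 - 92 = -72389601/31061600 - 92 = -2930056801/31061600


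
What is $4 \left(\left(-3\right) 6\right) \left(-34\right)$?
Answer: $2448$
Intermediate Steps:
$4 \left(\left(-3\right) 6\right) \left(-34\right) = 4 \left(-18\right) \left(-34\right) = \left(-72\right) \left(-34\right) = 2448$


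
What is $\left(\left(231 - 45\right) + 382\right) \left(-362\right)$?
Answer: $-205616$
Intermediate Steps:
$\left(\left(231 - 45\right) + 382\right) \left(-362\right) = \left(186 + 382\right) \left(-362\right) = 568 \left(-362\right) = -205616$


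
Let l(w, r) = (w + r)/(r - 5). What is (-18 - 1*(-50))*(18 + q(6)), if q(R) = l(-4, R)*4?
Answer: 832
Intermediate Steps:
l(w, r) = (r + w)/(-5 + r)
q(R) = 4*(-4 + R)/(-5 + R) (q(R) = ((R - 4)/(-5 + R))*4 = ((-4 + R)/(-5 + R))*4 = 4*(-4 + R)/(-5 + R))
(-18 - 1*(-50))*(18 + q(6)) = (-18 - 1*(-50))*(18 + 4*(-4 + 6)/(-5 + 6)) = (-18 + 50)*(18 + 4*2/1) = 32*(18 + 4*1*2) = 32*(18 + 8) = 32*26 = 832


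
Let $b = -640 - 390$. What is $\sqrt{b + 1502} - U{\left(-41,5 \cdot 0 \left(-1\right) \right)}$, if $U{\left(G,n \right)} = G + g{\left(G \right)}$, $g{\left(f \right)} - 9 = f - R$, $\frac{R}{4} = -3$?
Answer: $61 + 2 \sqrt{118} \approx 82.726$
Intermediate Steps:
$R = -12$ ($R = 4 \left(-3\right) = -12$)
$b = -1030$ ($b = -640 - 390 = -1030$)
$g{\left(f \right)} = 21 + f$ ($g{\left(f \right)} = 9 + \left(f - -12\right) = 9 + \left(f + 12\right) = 9 + \left(12 + f\right) = 21 + f$)
$U{\left(G,n \right)} = 21 + 2 G$ ($U{\left(G,n \right)} = G + \left(21 + G\right) = 21 + 2 G$)
$\sqrt{b + 1502} - U{\left(-41,5 \cdot 0 \left(-1\right) \right)} = \sqrt{-1030 + 1502} - \left(21 + 2 \left(-41\right)\right) = \sqrt{472} - \left(21 - 82\right) = 2 \sqrt{118} - -61 = 2 \sqrt{118} + 61 = 61 + 2 \sqrt{118}$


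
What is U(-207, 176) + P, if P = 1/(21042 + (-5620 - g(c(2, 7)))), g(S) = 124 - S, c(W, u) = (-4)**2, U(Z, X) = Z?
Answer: -3169997/15314 ≈ -207.00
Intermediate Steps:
c(W, u) = 16
P = 1/15314 (P = 1/(21042 + (-5620 - (124 - 1*16))) = 1/(21042 + (-5620 - (124 - 16))) = 1/(21042 + (-5620 - 1*108)) = 1/(21042 + (-5620 - 108)) = 1/(21042 - 5728) = 1/15314 ≈ 6.5300e-5)
U(-207, 176) + P = -207 + 1/15314 = -3169997/15314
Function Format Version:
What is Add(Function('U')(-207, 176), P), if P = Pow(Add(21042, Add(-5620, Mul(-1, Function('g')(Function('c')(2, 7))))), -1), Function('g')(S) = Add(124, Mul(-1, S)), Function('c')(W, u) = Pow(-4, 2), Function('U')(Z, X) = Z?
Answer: Rational(-3169997, 15314) ≈ -207.00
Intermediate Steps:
Function('c')(W, u) = 16
P = Rational(1, 15314) (P = Pow(Add(21042, Add(-5620, Mul(-1, Add(124, Mul(-1, 16))))), -1) = Pow(Add(21042, Add(-5620, Mul(-1, Add(124, -16)))), -1) = Pow(Add(21042, Add(-5620, Mul(-1, 108))), -1) = Pow(Add(21042, Add(-5620, -108)), -1) = Pow(Add(21042, -5728), -1) = Pow(15314, -1) = Rational(1, 15314) ≈ 6.5300e-5)
Add(Function('U')(-207, 176), P) = Add(-207, Rational(1, 15314)) = Rational(-3169997, 15314)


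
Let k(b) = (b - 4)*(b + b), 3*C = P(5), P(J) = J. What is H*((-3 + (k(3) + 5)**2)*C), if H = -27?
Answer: 90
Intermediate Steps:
C = 5/3 (C = (1/3)*5 = 5/3 ≈ 1.6667)
k(b) = 2*b*(-4 + b) (k(b) = (-4 + b)*(2*b) = 2*b*(-4 + b))
H*((-3 + (k(3) + 5)**2)*C) = -27*(-3 + (2*3*(-4 + 3) + 5)**2)*5/3 = -27*(-3 + (2*3*(-1) + 5)**2)*5/3 = -27*(-3 + (-6 + 5)**2)*5/3 = -27*(-3 + (-1)**2)*5/3 = -27*(-3 + 1)*5/3 = -(-54)*5/3 = -27*(-10/3) = 90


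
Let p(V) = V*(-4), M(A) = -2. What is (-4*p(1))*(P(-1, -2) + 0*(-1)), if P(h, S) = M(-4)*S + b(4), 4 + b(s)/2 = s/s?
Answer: -32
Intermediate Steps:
b(s) = -6 (b(s) = -8 + 2*(s/s) = -8 + 2*1 = -8 + 2 = -6)
P(h, S) = -6 - 2*S (P(h, S) = -2*S - 6 = -6 - 2*S)
p(V) = -4*V
(-4*p(1))*(P(-1, -2) + 0*(-1)) = (-(-16))*((-6 - 2*(-2)) + 0*(-1)) = (-4*(-4))*((-6 + 4) + 0) = 16*(-2 + 0) = 16*(-2) = -32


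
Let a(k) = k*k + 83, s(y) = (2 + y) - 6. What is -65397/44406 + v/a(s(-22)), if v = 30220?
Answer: 143590333/3744906 ≈ 38.343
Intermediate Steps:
s(y) = -4 + y
a(k) = 83 + k**2 (a(k) = k**2 + 83 = 83 + k**2)
-65397/44406 + v/a(s(-22)) = -65397/44406 + 30220/(83 + (-4 - 22)**2) = -65397*1/44406 + 30220/(83 + (-26)**2) = -21799/14802 + 30220/(83 + 676) = -21799/14802 + 30220/759 = 143590333/3744906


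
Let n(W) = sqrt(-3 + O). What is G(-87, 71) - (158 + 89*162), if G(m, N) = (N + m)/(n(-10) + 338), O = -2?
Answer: 16*(-911*sqrt(5) + 307919*I)/(sqrt(5) - 338*I) ≈ -14576.0 + 0.00031316*I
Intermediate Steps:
n(W) = I*sqrt(5) (n(W) = sqrt(-3 - 2) = sqrt(-5) = I*sqrt(5))
G(m, N) = (N + m)/(338 + I*sqrt(5)) (G(m, N) = (N + m)/(I*sqrt(5) + 338) = (N + m)/(338 + I*sqrt(5)))
G(-87, 71) - (158 + 89*162) = (71 - 87)/(338 + I*sqrt(5)) - (158 + 89*162) = -16/(338 + I*sqrt(5)) - (158 + 14418) = -16/(338 + I*sqrt(5)) - 1*14576 = -16/(338 + I*sqrt(5)) - 14576 = -14576 - 16/(338 + I*sqrt(5))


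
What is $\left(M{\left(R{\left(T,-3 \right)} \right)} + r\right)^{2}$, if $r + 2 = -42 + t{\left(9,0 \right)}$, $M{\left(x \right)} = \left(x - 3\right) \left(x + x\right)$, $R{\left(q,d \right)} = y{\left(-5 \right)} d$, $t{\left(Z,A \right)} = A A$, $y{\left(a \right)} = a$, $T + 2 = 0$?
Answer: $99856$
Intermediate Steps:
$T = -2$ ($T = -2 + 0 = -2$)
$t{\left(Z,A \right)} = A^{2}$
$R{\left(q,d \right)} = - 5 d$
$M{\left(x \right)} = 2 x \left(-3 + x\right)$ ($M{\left(x \right)} = \left(-3 + x\right) 2 x = 2 x \left(-3 + x\right)$)
$r = -44$ ($r = -2 - \left(42 - 0^{2}\right) = -2 + \left(-42 + 0\right) = -2 - 42 = -44$)
$\left(M{\left(R{\left(T,-3 \right)} \right)} + r\right)^{2} = \left(2 \left(\left(-5\right) \left(-3\right)\right) \left(-3 - -15\right) - 44\right)^{2} = \left(2 \cdot 15 \left(-3 + 15\right) - 44\right)^{2} = \left(2 \cdot 15 \cdot 12 - 44\right)^{2} = \left(360 - 44\right)^{2} = 316^{2} = 99856$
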